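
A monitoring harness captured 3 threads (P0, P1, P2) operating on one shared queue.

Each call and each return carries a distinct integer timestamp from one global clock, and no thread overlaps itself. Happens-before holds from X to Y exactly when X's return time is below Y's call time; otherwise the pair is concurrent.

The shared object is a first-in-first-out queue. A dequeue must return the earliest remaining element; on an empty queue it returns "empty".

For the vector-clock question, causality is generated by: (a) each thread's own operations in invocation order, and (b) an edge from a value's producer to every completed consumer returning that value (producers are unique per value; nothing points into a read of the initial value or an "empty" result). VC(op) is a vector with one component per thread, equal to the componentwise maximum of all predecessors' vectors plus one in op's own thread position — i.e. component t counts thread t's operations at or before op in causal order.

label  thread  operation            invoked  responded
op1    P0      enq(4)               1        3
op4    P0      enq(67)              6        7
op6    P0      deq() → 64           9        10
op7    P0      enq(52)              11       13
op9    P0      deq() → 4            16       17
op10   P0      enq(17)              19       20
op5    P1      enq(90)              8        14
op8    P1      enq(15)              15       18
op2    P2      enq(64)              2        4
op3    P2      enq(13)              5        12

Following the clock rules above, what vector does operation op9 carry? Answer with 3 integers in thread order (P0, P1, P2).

op2 (invocation 2): nothing precedes it; P2's component alone gives (0, 0, 1)
op5 (invocation 8): nothing precedes it; P1's component alone gives (0, 1, 0)
op1 (invocation 1): nothing precedes it; P0's component alone gives (1, 0, 0)
op3 (invocation 5): componentwise max over VC(op2)=(0, 0, 1), +1 at P2, giving (0, 0, 2)
op8 (invocation 15): componentwise max over VC(op5)=(0, 1, 0), +1 at P1, giving (0, 2, 0)
op4 (invocation 6): componentwise max over VC(op1)=(1, 0, 0), +1 at P0, giving (2, 0, 0)
op6 (invocation 9): componentwise max over VC(op2)=(0, 0, 1), VC(op4)=(2, 0, 0), +1 at P0, giving (3, 0, 1)
op7 (invocation 11): componentwise max over VC(op6)=(3, 0, 1), +1 at P0, giving (4, 0, 1)
op9 (invocation 16): componentwise max over VC(op1)=(1, 0, 0), VC(op7)=(4, 0, 1), +1 at P0, giving (5, 0, 1)
op10 (invocation 19): componentwise max over VC(op9)=(5, 0, 1), +1 at P0, giving (6, 0, 1)
target: VC(op9) = (5, 0, 1)

(5, 0, 1)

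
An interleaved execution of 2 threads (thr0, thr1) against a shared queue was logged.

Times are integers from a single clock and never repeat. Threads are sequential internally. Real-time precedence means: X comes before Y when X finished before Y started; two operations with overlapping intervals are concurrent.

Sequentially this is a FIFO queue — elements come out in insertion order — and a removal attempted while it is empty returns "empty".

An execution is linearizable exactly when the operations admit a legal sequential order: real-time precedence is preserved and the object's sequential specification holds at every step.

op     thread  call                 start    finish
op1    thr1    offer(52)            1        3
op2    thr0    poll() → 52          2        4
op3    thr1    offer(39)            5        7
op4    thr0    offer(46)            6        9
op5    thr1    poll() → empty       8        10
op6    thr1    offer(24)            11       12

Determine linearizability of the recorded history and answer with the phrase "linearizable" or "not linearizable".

not linearizable

prefix check: 1..9 passes, 1..10 fails once op5's time-10 response joins
checked exhaustively: 6 real-time-consistent orders of 5 completed operations, zero legal queue replays
e.g. op1, op2, op3, op4, op5: illegal at step 5, since op5 poll() → empty cannot apply there
e.g. op1, op2, op3, op5, op4: illegal at step 4, since op5 poll() → empty cannot apply there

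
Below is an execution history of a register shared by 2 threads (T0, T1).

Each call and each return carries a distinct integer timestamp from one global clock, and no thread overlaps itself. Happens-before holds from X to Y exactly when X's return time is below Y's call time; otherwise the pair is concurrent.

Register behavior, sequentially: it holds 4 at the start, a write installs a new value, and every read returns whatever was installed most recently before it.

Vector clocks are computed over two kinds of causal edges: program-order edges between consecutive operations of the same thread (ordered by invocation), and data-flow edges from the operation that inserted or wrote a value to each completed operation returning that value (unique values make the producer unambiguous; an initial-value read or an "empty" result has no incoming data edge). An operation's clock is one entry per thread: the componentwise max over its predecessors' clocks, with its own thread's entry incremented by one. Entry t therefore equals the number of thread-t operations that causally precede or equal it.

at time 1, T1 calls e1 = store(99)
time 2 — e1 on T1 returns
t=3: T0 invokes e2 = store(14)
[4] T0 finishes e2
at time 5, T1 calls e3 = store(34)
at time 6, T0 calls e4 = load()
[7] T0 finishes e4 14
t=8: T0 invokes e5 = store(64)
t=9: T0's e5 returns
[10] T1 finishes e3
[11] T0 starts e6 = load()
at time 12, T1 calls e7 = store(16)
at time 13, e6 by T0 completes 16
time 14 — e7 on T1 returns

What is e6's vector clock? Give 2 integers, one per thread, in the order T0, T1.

e1, invoked 1, has no incoming edges; only T1's bump applies → (0, 1)
e2, invoked 3, has no incoming edges; only T0's bump applies → (1, 0)
from VC(e1)=(0, 1), e3 (invoked 5) maxes components and bumps T1 → (0, 2)
from VC(e2)=(1, 0), e4 (invoked 6) maxes components and bumps T0 → (2, 0)
from VC(e3)=(0, 2), e7 (invoked 12) maxes components and bumps T1 → (0, 3)
from VC(e4)=(2, 0), e5 (invoked 8) maxes components and bumps T0 → (3, 0)
from VC(e5)=(3, 0), VC(e7)=(0, 3), e6 (invoked 11) maxes components and bumps T0 → (4, 3)
target: VC(e6) = (4, 3)

(4, 3)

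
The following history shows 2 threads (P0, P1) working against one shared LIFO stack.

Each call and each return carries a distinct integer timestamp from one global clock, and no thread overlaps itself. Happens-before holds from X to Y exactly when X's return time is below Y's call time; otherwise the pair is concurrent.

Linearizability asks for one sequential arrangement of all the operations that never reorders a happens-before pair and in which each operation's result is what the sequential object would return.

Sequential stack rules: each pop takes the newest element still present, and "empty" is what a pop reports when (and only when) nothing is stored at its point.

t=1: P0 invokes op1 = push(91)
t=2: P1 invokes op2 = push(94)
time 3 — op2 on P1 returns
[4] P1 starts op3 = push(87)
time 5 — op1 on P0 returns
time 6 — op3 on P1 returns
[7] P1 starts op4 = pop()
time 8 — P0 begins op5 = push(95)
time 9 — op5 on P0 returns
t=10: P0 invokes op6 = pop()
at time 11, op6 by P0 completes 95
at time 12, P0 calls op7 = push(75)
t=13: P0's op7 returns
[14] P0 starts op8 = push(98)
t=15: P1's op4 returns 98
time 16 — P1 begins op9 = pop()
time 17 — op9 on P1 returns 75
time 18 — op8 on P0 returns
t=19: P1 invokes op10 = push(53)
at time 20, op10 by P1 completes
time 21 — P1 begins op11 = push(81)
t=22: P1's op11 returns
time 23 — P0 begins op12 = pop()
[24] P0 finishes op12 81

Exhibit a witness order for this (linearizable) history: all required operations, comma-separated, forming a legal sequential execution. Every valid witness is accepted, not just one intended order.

step 1: op1 push(91) — stack <91>
step 2: op2 push(94) — stack <91,94>
step 3: op3 push(87) — stack <91,94,87>
step 4: op5 push(95) — stack <91,94,87,95>
step 5: op6 pop() → 95 — stack <91,94,87>
step 6: op7 push(75) — stack <91,94,87,75>
step 7: op8 push(98) — stack <91,94,87,75,98>
step 8: op4 pop() → 98 — stack <91,94,87,75>
step 9: op9 pop() → 75 — stack <91,94,87>
step 10: op10 push(53) — stack <91,94,87,53>
step 11: op11 push(81) — stack <91,94,87,53,81>
step 12: op12 pop() → 81 — stack <91,94,87,53>

op1, op2, op3, op5, op6, op7, op8, op4, op9, op10, op11, op12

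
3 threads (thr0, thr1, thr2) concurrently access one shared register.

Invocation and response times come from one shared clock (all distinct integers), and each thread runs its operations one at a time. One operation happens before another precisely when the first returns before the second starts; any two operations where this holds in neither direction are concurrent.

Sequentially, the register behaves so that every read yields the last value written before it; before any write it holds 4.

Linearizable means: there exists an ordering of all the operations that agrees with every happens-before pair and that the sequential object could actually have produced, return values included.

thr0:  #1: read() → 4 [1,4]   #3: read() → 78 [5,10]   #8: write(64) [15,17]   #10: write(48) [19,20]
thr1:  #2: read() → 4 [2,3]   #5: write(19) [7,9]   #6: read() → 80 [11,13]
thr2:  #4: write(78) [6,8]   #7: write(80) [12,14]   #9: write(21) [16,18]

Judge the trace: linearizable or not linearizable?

linearizable

witness order: #1, #2, #4, #3, #5, #7, #6, #8, #9, #10
after step 1 (#1 read() → 4): value 4
after step 2 (#2 read() → 4): value 4
after step 3 (#4 write(78)): value 78
after step 4 (#3 read() → 78): value 78
after step 5 (#5 write(19)): value 19
after step 6 (#7 write(80)): value 80
after step 7 (#6 read() → 80): value 80
after step 8 (#8 write(64)): value 64
after step 9 (#9 write(21)): value 21
after step 10 (#10 write(48)): value 48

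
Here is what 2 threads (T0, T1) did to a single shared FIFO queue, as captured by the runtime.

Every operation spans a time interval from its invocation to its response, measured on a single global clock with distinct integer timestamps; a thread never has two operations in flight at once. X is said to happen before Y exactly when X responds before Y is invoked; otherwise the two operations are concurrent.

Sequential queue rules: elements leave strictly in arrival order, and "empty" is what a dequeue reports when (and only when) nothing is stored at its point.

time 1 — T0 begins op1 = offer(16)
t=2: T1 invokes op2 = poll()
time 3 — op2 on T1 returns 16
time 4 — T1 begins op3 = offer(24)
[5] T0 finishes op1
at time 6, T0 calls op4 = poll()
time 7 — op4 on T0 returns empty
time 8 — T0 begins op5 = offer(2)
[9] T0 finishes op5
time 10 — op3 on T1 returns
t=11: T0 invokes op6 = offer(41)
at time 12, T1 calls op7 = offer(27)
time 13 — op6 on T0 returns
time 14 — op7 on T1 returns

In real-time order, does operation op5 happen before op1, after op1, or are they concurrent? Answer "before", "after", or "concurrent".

op5 spans [8,9], op1 spans [1,5]
resp(op1)=5 < inv(op5)=8

after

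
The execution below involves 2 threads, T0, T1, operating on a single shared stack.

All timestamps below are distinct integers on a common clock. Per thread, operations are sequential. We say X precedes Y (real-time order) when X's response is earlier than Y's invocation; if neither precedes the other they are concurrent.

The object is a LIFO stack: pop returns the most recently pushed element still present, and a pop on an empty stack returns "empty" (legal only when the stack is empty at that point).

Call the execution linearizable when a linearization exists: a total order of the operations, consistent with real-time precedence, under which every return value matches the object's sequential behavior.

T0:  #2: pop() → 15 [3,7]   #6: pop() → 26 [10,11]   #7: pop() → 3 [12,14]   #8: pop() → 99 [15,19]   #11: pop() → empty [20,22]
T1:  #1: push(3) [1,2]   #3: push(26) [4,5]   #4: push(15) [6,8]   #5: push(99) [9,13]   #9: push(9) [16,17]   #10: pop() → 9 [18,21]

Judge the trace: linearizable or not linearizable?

linearizable

a witness: #1, #3, #4, #2, #6, #7, #5, #8, #9, #10, #11
1. #1 push(3), leaving stack <3>
2. #3 push(26), leaving stack <3,26>
3. #4 push(15), leaving stack <3,26,15>
4. #2 pop() → 15, leaving stack <3,26>
5. #6 pop() → 26, leaving stack <3>
6. #7 pop() → 3, leaving stack <>
7. #5 push(99), leaving stack <99>
8. #8 pop() → 99, leaving stack <>
9. #9 push(9), leaving stack <9>
10. #10 pop() → 9, leaving stack <>
11. #11 pop() → empty, leaving stack <>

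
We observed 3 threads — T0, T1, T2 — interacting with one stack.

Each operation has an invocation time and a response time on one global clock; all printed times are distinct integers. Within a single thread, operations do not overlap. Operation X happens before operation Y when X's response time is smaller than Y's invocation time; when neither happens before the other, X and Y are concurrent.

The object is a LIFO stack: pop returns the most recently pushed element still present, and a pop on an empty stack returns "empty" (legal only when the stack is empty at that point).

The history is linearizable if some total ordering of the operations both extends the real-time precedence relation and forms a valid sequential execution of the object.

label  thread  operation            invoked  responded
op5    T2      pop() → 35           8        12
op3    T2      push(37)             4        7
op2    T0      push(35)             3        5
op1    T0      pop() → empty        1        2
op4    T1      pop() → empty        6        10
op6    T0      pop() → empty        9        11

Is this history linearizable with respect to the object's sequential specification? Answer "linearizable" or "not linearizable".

not linearizable

the violation lands at event 11, op6's response at time 11: events 1..10 linearize, events 1..11 do not
the 5 completed operations admit 5 real-time orders; each fails the stack replay
no completion choice of the 1 pending operation (op5) rescues it — every subset was tried
one such order, op1, op2, op3, op4, op6 (pending dropped), breaks at step 4 where op4 pop() → empty is illegal
one such order, op1, op2, op3, op6, op4 (pending dropped), breaks at step 4 where op6 pop() → empty is illegal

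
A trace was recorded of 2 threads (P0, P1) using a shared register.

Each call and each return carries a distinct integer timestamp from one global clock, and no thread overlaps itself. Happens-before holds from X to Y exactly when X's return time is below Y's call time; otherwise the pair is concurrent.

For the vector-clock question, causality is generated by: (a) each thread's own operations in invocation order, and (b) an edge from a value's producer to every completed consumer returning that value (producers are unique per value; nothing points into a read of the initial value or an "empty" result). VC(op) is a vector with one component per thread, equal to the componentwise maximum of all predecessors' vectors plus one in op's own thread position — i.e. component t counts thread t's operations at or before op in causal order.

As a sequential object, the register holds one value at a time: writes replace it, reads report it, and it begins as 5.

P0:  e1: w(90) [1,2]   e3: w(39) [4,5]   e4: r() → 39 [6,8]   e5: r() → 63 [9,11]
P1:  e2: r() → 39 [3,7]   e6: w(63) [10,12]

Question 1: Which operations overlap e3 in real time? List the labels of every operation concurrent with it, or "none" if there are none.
Answer: e2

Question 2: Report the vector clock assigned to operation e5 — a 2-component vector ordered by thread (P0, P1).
Answer: (4, 2)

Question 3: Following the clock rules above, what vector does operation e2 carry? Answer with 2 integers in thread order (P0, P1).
Answer: (2, 1)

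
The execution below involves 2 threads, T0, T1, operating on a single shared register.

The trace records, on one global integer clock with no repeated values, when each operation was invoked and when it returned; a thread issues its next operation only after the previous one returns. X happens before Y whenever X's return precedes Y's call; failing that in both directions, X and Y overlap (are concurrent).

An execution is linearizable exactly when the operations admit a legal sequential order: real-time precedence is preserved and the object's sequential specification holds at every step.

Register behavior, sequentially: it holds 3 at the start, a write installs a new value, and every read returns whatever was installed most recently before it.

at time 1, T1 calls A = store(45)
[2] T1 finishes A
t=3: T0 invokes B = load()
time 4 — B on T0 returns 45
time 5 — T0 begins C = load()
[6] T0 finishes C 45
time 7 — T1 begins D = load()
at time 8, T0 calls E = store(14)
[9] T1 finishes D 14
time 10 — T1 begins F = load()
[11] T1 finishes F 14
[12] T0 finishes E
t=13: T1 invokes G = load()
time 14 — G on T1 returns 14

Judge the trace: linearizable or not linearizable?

linearizable

a witness: A, B, C, E, D, F, G
step 1: A store(45) — value 45
step 2: B load() → 45 — value 45
step 3: C load() → 45 — value 45
step 4: E store(14) — value 14
step 5: D load() → 14 — value 14
step 6: F load() → 14 — value 14
step 7: G load() → 14 — value 14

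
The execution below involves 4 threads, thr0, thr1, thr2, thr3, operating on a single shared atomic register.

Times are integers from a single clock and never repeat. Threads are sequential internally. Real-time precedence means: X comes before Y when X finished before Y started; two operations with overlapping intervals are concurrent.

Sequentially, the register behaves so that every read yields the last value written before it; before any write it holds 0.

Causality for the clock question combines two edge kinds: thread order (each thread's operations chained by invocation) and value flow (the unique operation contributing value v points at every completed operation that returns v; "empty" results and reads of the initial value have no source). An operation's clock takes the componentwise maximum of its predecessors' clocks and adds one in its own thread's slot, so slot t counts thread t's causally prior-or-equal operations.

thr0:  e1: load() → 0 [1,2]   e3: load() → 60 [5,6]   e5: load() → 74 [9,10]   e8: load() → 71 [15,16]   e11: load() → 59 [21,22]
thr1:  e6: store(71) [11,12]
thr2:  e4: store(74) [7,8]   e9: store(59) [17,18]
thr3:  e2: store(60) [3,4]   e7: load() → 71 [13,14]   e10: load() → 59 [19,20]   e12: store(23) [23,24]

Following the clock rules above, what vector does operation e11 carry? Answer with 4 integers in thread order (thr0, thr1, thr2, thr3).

(5, 1, 2, 1)

VC(e2, invoked at 3): no causal predecessors; +1 on thr3 → (0, 0, 0, 1)
VC(e4, invoked at 7): no causal predecessors; +1 on thr2 → (0, 0, 1, 0)
VC(e6, invoked at 11): no causal predecessors; +1 on thr1 → (0, 1, 0, 0)
VC(e1, invoked at 1): no causal predecessors; +1 on thr0 → (1, 0, 0, 0)
invoked at 17, e9 merges VC(e4)=(0, 0, 1, 0) and bumps thr2's slot → (0, 0, 2, 0)
invoked at 13, e7 merges VC(e2)=(0, 0, 0, 1), VC(e6)=(0, 1, 0, 0) and bumps thr3's slot → (0, 1, 0, 2)
invoked at 5, e3 merges VC(e1)=(1, 0, 0, 0), VC(e2)=(0, 0, 0, 1) and bumps thr0's slot → (2, 0, 0, 1)
invoked at 9, e5 merges VC(e3)=(2, 0, 0, 1), VC(e4)=(0, 0, 1, 0) and bumps thr0's slot → (3, 0, 1, 1)
invoked at 19, e10 merges VC(e7)=(0, 1, 0, 2), VC(e9)=(0, 0, 2, 0) and bumps thr3's slot → (0, 1, 2, 3)
invoked at 23, e12 merges VC(e10)=(0, 1, 2, 3) and bumps thr3's slot → (0, 1, 2, 4)
invoked at 15, e8 merges VC(e5)=(3, 0, 1, 1), VC(e6)=(0, 1, 0, 0) and bumps thr0's slot → (4, 1, 1, 1)
invoked at 21, e11 merges VC(e8)=(4, 1, 1, 1), VC(e9)=(0, 0, 2, 0) and bumps thr0's slot → (5, 1, 2, 1)
target: VC(e11) = (5, 1, 2, 1)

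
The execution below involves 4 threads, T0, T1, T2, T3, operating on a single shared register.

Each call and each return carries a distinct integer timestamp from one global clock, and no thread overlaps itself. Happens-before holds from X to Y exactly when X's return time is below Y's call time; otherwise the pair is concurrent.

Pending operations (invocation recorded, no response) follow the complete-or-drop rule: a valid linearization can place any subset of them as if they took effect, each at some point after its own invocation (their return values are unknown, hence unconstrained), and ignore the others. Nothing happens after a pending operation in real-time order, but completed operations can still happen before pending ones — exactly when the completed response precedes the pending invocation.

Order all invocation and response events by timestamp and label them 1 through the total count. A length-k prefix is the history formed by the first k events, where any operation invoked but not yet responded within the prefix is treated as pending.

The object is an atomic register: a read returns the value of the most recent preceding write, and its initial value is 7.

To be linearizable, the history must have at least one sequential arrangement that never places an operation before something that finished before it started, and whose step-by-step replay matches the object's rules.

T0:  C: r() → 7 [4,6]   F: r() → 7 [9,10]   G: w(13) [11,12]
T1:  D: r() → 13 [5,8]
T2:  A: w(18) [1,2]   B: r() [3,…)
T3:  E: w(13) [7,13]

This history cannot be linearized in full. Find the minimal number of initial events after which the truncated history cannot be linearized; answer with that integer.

6

a valid linearization of events 1..5 exists, for instance A:
1. A w(18), leaving value 18
include event 6 — C responding at 6 — and every candidate order breaks
include/drop combinations of the 2 pending operations (B, D) were all tried; none helps
e.g. A, C (pending dropped): illegal at step 2, since C r() → 7 cannot apply there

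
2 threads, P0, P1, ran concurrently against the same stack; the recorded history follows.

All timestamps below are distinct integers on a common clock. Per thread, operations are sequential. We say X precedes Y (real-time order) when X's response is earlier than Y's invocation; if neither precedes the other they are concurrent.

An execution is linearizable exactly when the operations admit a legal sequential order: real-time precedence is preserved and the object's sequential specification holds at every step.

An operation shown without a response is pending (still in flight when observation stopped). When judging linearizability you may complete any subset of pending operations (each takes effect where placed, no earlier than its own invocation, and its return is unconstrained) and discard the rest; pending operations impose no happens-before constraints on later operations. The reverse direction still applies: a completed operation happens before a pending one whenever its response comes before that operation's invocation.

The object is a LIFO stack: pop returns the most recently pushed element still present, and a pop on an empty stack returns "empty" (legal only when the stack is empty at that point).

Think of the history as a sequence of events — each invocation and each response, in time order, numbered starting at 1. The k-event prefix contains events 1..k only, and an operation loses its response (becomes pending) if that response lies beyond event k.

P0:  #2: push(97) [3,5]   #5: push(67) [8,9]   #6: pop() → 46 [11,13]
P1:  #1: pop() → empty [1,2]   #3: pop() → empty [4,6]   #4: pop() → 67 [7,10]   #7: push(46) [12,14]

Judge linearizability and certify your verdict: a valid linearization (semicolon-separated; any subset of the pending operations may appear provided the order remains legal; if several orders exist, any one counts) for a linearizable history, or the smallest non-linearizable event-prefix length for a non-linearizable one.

step 1: #1 pop() → empty — stack <>
step 2: #3 pop() → empty — stack <>
step 3: #2 push(97) — stack <97>
step 4: #5 push(67) — stack <97,67>
step 5: #4 pop() → 67 — stack <97>
step 6: #7 push(46) — stack <97,46>
step 7: #6 pop() → 46 — stack <97>

linearizable — witness: #1; #3; #2; #5; #4; #7; #6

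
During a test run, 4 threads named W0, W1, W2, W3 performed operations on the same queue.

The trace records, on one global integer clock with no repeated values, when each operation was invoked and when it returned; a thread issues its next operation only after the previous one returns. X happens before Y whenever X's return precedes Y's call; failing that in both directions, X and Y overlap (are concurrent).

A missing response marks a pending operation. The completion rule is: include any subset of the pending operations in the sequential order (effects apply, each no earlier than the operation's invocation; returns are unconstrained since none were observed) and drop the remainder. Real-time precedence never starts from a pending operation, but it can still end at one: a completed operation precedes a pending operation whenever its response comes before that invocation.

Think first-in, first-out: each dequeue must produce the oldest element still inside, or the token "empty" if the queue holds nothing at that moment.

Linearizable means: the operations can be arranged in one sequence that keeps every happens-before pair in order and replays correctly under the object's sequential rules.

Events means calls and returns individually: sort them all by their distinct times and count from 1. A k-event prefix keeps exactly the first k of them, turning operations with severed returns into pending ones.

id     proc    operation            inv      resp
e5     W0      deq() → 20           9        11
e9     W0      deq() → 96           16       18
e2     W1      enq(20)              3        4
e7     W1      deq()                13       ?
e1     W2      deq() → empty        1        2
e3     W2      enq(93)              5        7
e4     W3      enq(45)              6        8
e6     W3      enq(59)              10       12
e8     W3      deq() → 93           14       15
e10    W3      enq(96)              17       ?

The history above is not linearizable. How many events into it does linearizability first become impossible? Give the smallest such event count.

18

one valid order for events 1..17 is e1, e2, e3, e4, e5, e6, e8:
after step 1 (e1 deq() → empty): queue <>
after step 2 (e2 enq(20)): queue <20>
after step 3 (e3 enq(93)): queue <20,93>
after step 4 (e4 enq(45)): queue <20,93,45>
after step 5 (e5 deq() → 20): queue <93,45>
after step 6 (e6 enq(59)): queue <93,45,59>
after step 7 (e8 deq() → 93): queue <45,59>
with event 18 included (e9 responding at time 18), all real-time-consistent orders fail
no completion choice of the 2 pending operations (e7, e10) rescues it — every subset was tried
one such order, e1, e2, e3, e4, e5, e6, e8, e9 (pending dropped), breaks at step 8 where e9 deq() → 96 is illegal
one such order, e1, e2, e3, e4, e6, e5, e8, e9 (pending dropped), breaks at step 8 where e9 deq() → 96 is illegal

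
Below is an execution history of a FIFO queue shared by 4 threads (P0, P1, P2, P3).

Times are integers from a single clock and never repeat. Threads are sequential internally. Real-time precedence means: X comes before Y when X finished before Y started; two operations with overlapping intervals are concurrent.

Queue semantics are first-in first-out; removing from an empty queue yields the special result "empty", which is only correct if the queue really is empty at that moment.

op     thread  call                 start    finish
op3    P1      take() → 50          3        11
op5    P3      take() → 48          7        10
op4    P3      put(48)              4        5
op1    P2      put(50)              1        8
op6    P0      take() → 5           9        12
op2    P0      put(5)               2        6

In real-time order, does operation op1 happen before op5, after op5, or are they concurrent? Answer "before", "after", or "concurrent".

concurrent

op1 spans [1,8], op5 spans [7,10]
the intervals overlap in both directions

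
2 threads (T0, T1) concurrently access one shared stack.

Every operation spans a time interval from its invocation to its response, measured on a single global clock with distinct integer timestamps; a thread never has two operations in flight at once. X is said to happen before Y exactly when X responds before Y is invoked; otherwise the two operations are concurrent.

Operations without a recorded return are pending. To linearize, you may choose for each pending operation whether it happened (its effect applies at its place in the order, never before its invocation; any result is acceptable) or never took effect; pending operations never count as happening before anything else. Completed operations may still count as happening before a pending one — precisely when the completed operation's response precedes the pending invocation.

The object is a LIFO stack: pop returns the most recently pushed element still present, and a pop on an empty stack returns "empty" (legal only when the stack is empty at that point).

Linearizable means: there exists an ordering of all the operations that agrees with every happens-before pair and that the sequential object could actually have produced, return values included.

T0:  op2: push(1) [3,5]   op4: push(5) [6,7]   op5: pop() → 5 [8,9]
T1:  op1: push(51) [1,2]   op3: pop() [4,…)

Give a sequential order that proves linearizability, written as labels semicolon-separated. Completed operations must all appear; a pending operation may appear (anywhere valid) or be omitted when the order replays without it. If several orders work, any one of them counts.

op1; op2; op3; op4; op5

1. op1 push(51), leaving stack <51>
2. op2 push(1), leaving stack <51,1>
3. op3 pop() (pending, included), leaving stack <51>
4. op4 push(5), leaving stack <51,5>
5. op5 pop() → 5, leaving stack <51>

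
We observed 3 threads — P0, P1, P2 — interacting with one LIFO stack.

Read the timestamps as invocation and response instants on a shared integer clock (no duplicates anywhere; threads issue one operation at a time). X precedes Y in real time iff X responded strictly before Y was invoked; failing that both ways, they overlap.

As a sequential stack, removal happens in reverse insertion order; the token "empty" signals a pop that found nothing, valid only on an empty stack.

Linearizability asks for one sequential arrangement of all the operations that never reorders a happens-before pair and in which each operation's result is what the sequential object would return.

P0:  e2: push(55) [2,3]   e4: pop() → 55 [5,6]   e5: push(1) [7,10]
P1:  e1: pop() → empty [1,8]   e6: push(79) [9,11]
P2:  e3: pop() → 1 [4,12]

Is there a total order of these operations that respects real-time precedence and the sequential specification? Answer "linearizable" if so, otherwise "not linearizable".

one valid linearization: e1, e2, e4, e5, e3, e6
step 1: e1 pop() → empty — stack <>
step 2: e2 push(55) — stack <55>
step 3: e4 pop() → 55 — stack <>
step 4: e5 push(1) — stack <1>
step 5: e3 pop() → 1 — stack <>
step 6: e6 push(79) — stack <79>

linearizable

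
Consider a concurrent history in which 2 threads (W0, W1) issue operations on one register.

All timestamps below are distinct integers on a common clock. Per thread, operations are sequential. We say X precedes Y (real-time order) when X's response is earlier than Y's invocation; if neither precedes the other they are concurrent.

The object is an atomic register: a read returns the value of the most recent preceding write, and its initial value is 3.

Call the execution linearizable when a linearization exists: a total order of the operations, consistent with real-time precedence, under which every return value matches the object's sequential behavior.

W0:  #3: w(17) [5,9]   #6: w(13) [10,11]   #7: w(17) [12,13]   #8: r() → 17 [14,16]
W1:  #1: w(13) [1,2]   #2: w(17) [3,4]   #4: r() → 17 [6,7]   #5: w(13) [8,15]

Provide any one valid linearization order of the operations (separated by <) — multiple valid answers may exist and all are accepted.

1. #1 w(13), leaving value 13
2. #2 w(17), leaving value 17
3. #3 w(17), leaving value 17
4. #4 r() → 17, leaving value 17
5. #5 w(13), leaving value 13
6. #6 w(13), leaving value 13
7. #7 w(17), leaving value 17
8. #8 r() → 17, leaving value 17

#1 < #2 < #3 < #4 < #5 < #6 < #7 < #8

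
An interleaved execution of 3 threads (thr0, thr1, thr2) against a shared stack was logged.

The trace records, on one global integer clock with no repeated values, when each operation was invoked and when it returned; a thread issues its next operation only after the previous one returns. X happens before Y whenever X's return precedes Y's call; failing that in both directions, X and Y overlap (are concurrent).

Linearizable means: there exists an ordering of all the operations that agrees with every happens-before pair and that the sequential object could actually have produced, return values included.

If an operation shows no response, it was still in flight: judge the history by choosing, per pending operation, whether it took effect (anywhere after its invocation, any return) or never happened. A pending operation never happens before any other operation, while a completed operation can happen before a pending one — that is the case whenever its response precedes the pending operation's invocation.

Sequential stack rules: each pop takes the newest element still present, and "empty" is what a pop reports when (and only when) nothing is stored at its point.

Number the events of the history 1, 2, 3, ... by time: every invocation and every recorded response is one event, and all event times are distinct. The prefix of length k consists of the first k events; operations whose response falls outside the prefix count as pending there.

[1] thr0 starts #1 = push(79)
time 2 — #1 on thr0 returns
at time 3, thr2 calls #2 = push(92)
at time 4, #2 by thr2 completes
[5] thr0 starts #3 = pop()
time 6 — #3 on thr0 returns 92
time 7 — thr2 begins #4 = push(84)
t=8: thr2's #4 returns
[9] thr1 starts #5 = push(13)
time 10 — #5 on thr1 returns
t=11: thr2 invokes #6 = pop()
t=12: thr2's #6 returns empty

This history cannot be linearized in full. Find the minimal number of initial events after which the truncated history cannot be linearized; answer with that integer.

events 1..11 are still linearizable — one witness is #1, #2, #3, #4, #5:
after step 1 (#1 push(79)): stack <79>
after step 2 (#2 push(92)): stack <79,92>
after step 3 (#3 pop() → 92): stack <79>
after step 4 (#4 push(84)): stack <79,84>
after step 5 (#5 push(13)): stack <79,84,13>
at event 12 (#6's time-12 response) nothing linearizes any more
take #1, #2, #3, #4, #5, #6: step 6 already fails, because #6 pop() → empty cannot occur there

12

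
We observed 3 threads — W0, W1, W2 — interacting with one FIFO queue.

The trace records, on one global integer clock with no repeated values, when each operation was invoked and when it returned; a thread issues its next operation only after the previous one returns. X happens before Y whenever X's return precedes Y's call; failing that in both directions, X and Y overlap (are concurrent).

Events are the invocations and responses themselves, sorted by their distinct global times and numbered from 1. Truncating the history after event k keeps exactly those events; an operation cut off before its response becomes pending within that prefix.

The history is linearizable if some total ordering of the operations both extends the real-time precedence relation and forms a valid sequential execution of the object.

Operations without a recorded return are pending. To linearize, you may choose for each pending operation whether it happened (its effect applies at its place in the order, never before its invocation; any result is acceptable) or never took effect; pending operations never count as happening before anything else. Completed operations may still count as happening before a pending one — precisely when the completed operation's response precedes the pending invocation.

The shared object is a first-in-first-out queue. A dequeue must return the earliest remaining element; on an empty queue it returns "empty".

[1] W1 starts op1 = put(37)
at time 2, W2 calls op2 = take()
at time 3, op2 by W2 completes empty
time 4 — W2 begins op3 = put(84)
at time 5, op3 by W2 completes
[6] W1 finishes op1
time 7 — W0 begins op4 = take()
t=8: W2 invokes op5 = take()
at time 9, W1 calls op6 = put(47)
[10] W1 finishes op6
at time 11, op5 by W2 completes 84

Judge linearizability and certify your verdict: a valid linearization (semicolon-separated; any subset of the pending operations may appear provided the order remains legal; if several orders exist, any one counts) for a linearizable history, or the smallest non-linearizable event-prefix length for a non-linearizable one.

linearizable — witness: op2; op1; op3; op4; op5; op6

after step 1 (op2 take() → empty): queue <>
after step 2 (op1 put(37)): queue <37>
after step 3 (op3 put(84)): queue <37,84>
after step 4 (op4 take() (pending, included)): queue <84>
after step 5 (op5 take() → 84): queue <>
after step 6 (op6 put(47)): queue <47>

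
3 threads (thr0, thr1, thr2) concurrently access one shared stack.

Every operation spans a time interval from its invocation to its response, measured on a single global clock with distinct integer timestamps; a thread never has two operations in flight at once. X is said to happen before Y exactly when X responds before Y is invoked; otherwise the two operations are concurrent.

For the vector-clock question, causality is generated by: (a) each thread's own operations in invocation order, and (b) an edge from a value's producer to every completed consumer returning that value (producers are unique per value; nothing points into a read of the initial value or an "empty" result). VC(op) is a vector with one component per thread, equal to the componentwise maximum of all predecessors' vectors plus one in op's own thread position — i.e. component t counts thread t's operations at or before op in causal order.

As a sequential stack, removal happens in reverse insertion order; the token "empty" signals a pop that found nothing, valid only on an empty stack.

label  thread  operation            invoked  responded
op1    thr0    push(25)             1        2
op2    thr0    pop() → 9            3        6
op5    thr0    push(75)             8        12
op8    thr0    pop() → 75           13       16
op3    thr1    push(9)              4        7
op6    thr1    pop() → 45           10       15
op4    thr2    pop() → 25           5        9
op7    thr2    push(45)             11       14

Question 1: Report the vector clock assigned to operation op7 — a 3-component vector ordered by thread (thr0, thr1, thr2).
invoked at 4, op3 has no predecessors; its own thr1 bump gives (0, 1, 0)
invoked at 1, op1 has no predecessors; its own thr0 bump gives (1, 0, 0)
op4, invoked 5, takes VC(op1)=(1, 0, 0) under max, adds 1 for thr2 → (1, 0, 1)
op7, invoked 11, takes VC(op4)=(1, 0, 1) under max, adds 1 for thr2 → (1, 0, 2)
op2, invoked 3, takes VC(op1)=(1, 0, 0), VC(op3)=(0, 1, 0) under max, adds 1 for thr0 → (2, 1, 0)
op5, invoked 8, takes VC(op2)=(2, 1, 0) under max, adds 1 for thr0 → (3, 1, 0)
op6, invoked 10, takes VC(op3)=(0, 1, 0), VC(op7)=(1, 0, 2) under max, adds 1 for thr1 → (1, 2, 2)
op8, invoked 13, takes VC(op5)=(3, 1, 0) under max, adds 1 for thr0 → (4, 1, 0)
target: VC(op7) = (1, 0, 2)

(1, 0, 2)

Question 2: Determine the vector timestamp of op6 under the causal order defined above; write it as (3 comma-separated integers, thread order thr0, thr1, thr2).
op3, invoked 4, has no incoming edges; only thr1's bump applies → (0, 1, 0)
op1, invoked 1, has no incoming edges; only thr0's bump applies → (1, 0, 0)
merge at op4 (invoked 5): VC(op1)=(1, 0, 0), own-thread bump on thr2 → (1, 0, 1)
merge at op7 (invoked 11): VC(op4)=(1, 0, 1), own-thread bump on thr2 → (1, 0, 2)
merge at op2 (invoked 3): VC(op1)=(1, 0, 0), VC(op3)=(0, 1, 0), own-thread bump on thr0 → (2, 1, 0)
merge at op5 (invoked 8): VC(op2)=(2, 1, 0), own-thread bump on thr0 → (3, 1, 0)
merge at op6 (invoked 10): VC(op3)=(0, 1, 0), VC(op7)=(1, 0, 2), own-thread bump on thr1 → (1, 2, 2)
merge at op8 (invoked 13): VC(op5)=(3, 1, 0), own-thread bump on thr0 → (4, 1, 0)
target: VC(op6) = (1, 2, 2)

(1, 2, 2)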